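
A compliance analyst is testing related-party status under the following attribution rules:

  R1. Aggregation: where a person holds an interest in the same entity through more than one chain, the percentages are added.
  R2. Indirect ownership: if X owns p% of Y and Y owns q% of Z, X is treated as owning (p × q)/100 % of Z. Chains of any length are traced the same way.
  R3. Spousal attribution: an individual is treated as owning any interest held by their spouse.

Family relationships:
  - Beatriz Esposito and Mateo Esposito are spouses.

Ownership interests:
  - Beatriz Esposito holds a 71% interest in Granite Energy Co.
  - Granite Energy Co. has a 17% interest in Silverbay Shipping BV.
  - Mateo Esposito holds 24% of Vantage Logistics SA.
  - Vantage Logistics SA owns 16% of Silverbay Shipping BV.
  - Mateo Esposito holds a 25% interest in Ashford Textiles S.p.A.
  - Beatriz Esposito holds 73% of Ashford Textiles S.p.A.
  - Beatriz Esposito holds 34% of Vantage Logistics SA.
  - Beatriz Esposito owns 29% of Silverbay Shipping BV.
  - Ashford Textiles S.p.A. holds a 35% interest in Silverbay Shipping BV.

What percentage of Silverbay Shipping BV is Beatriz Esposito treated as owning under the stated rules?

By spousal attribution (R3), Beatriz Esposito is treated as also owning Mateo Esposito's interest in Vantage Logistics SA, giving 34% + 24% = 58%.
By spousal attribution (R3), Beatriz Esposito is treated as also owning Mateo Esposito's interest in Ashford Textiles S.p.A, giving 73% + 25% = 98%.
Chain via Vantage Logistics SA (R2): 58% × 16% = 9.28% of Silverbay Shipping BV.
Chain via Ashford Textiles S.p.A. (R2): 98% × 35% = 34.3% of Silverbay Shipping BV.
Chain via Granite Energy Co. (R2): 71% × 17% = 12.07% of Silverbay Shipping BV.
Direct interest in Silverbay Shipping BV: 29%.
Aggregating (R1): 9.28% + 34.3% + 12.07% + 29% = 84.65%.

84.65%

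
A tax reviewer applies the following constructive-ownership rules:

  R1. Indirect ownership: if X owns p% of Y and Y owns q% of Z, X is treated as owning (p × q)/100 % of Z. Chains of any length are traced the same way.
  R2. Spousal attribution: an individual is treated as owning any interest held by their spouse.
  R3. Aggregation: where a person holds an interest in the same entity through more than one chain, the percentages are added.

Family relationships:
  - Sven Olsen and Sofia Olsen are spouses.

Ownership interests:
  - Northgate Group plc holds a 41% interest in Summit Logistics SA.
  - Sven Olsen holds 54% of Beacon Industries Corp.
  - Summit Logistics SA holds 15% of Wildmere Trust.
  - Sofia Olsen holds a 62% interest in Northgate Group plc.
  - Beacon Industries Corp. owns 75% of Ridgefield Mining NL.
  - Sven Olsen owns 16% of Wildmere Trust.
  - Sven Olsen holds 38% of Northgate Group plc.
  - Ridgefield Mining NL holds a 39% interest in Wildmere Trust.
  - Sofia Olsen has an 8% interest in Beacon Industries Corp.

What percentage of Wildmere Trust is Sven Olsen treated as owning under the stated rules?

By spousal attribution (R2), Sven Olsen is treated as also owning Sofia Olsen's interest in Northgate Group plc, giving 38% + 62% = 100%.
By spousal attribution (R2), Sven Olsen is treated as also owning Sofia Olsen's interest in Beacon Industries Corp, giving 54% + 8% = 62%.
Chain via Northgate Group plc → Summit Logistics SA (R1): 100% × 41% × 15% = 6.15% of Wildmere Trust.
Chain via Beacon Industries Corp. → Ridgefield Mining NL (R1): 62% × 75% × 39% = 18.135% of Wildmere Trust.
Direct interest in Wildmere Trust: 16%.
Aggregating (R3): 6.15% + 18.135% + 16% = 40.285%.

40.285%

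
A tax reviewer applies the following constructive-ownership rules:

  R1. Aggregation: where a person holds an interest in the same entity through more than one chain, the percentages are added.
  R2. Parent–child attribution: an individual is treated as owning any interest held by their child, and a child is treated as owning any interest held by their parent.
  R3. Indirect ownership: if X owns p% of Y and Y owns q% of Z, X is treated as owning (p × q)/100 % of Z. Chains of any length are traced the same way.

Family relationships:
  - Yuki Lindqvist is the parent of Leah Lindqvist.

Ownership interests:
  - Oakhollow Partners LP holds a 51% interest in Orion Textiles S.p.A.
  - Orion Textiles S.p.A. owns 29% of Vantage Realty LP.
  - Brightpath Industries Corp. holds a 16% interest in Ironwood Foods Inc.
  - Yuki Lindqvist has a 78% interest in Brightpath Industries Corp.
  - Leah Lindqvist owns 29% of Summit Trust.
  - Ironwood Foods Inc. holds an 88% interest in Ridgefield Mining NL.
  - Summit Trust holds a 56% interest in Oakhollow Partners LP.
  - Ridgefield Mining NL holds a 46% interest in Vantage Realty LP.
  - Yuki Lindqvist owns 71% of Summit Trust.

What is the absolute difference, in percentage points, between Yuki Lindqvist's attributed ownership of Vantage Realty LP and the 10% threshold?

By parent–child attribution (R2), Yuki Lindqvist is treated as also owning Leah Lindqvist's interest in Summit Trust, giving 71% + 29% = 100%.
Chain via Summit Trust → Oakhollow Partners LP → Orion Textiles S.p.A. (R3): 100% × 56% × 51% × 29% = 8.2824% of Vantage Realty LP.
Chain via Brightpath Industries Corp. → Ironwood Foods Inc. → Ridgefield Mining NL (R3): 78% × 16% × 88% × 46% = 5.051904% of Vantage Realty LP.
Aggregating (R1): 8.2824% + 5.051904% = 13.334304%.
13.334304% exceeds the 10% threshold by 3.334304 percentage points.

3.334304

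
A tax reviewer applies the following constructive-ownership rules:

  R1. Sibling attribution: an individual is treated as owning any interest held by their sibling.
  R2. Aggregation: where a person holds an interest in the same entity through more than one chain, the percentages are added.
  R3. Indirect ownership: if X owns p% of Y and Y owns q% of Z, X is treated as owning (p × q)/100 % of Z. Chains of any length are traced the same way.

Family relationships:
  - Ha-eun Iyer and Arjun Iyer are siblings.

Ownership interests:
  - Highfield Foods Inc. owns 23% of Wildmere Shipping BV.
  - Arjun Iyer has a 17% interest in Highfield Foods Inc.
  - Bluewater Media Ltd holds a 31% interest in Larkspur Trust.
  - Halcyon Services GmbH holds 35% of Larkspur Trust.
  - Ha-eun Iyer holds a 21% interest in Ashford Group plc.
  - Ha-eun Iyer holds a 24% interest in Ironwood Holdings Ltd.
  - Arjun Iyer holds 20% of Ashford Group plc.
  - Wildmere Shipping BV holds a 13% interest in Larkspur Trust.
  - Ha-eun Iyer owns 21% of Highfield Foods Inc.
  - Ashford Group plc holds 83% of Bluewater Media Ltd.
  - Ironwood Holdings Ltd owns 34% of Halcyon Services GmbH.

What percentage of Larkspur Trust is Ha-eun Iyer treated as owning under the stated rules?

By sibling attribution (R1), Ha-eun Iyer is treated as also owning Arjun Iyer's interest in Ashford Group plc, giving 21% + 20% = 41%.
By sibling attribution (R1), Ha-eun Iyer is treated as also owning Arjun Iyer's interest in Highfield Foods Inc, giving 21% + 17% = 38%.
Chain via Ashford Group plc → Bluewater Media Ltd (R3): 41% × 83% × 31% = 10.5493% of Larkspur Trust.
Chain via Ironwood Holdings Ltd → Halcyon Services GmbH (R3): 24% × 34% × 35% = 2.856% of Larkspur Trust.
Chain via Highfield Foods Inc. → Wildmere Shipping BV (R3): 38% × 23% × 13% = 1.1362% of Larkspur Trust.
Aggregating (R2): 10.5493% + 2.856% + 1.1362% = 14.5415%.

14.5415%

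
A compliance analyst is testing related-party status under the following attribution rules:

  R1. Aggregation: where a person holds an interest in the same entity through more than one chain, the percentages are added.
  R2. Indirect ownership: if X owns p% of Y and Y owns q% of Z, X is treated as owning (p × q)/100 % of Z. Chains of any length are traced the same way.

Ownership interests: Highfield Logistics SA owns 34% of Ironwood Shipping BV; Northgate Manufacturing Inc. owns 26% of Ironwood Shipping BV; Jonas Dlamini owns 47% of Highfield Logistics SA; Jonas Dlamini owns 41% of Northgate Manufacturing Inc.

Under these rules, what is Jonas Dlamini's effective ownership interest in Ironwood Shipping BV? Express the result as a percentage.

26.64%

Chain via Highfield Logistics SA (R2): 47% × 34% = 15.98% of Ironwood Shipping BV.
Chain via Northgate Manufacturing Inc. (R2): 41% × 26% = 10.66% of Ironwood Shipping BV.
Aggregating (R1): 15.98% + 10.66% = 26.64%.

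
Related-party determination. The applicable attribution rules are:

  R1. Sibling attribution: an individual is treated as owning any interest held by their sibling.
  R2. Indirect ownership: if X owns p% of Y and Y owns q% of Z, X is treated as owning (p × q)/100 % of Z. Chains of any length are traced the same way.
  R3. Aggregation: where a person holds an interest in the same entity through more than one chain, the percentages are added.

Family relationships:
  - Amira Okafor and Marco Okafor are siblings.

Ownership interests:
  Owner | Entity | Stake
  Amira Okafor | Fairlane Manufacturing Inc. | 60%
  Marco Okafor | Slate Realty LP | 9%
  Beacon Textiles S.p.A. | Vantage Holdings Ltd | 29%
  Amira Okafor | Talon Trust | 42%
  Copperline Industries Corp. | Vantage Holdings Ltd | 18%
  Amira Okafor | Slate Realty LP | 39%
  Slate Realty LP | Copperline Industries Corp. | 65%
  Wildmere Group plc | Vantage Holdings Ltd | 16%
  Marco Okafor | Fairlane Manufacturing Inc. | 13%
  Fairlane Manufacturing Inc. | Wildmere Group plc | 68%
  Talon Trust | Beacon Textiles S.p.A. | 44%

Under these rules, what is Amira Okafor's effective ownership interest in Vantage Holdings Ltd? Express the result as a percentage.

By sibling attribution (R1), Amira Okafor is treated as also owning Marco Okafor's interest in Slate Realty LP, giving 39% + 9% = 48%.
By sibling attribution (R1), Amira Okafor is treated as also owning Marco Okafor's interest in Fairlane Manufacturing Inc, giving 60% + 13% = 73%.
Chain via Slate Realty LP → Copperline Industries Corp. (R2): 48% × 65% × 18% = 5.616% of Vantage Holdings Ltd.
Chain via Fairlane Manufacturing Inc. → Wildmere Group plc (R2): 73% × 68% × 16% = 7.9424% of Vantage Holdings Ltd.
Chain via Talon Trust → Beacon Textiles S.p.A. (R2): 42% × 44% × 29% = 5.3592% of Vantage Holdings Ltd.
Aggregating (R3): 5.616% + 7.9424% + 5.3592% = 18.9176%.

18.9176%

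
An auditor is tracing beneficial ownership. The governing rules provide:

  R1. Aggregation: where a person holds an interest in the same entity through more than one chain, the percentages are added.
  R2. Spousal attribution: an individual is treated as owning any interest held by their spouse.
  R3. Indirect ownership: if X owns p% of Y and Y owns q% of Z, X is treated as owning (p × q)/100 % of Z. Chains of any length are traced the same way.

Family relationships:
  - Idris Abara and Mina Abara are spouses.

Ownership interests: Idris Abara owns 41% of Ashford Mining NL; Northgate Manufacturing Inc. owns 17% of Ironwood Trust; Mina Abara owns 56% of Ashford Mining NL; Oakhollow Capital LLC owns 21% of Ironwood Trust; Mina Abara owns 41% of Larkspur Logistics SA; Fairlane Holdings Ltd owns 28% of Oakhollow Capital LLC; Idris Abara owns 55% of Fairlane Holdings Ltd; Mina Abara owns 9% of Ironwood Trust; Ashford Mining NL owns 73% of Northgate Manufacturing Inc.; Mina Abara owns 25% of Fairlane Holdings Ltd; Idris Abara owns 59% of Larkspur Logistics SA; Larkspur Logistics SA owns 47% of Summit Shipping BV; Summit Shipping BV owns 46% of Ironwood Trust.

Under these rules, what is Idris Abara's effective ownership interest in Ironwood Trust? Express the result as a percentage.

47.3617%

By spousal attribution (R2), Idris Abara is treated as also owning Mina Abara's interest in Larkspur Logistics SA, giving 59% + 41% = 100%.
By spousal attribution (R2), Idris Abara is treated as also owning Mina Abara's interest in Ashford Mining NL, giving 41% + 56% = 97%.
By spousal attribution (R2), Idris Abara is treated as also owning Mina Abara's interest in Fairlane Holdings Ltd, giving 55% + 25% = 80%.
By spousal attribution (R2), Idris Abara is treated as owning Mina Abara's 9% interest in Ironwood Trust.
Chain via Larkspur Logistics SA → Summit Shipping BV (R3): 100% × 47% × 46% = 21.62% of Ironwood Trust.
Chain via Ashford Mining NL → Northgate Manufacturing Inc. (R3): 97% × 73% × 17% = 12.0377% of Ironwood Trust.
Chain via Fairlane Holdings Ltd → Oakhollow Capital LLC (R3): 80% × 28% × 21% = 4.704% of Ironwood Trust.
Direct interest in Ironwood Trust: 9%.
Aggregating (R1): 21.62% + 12.0377% + 4.704% + 9% = 47.3617%.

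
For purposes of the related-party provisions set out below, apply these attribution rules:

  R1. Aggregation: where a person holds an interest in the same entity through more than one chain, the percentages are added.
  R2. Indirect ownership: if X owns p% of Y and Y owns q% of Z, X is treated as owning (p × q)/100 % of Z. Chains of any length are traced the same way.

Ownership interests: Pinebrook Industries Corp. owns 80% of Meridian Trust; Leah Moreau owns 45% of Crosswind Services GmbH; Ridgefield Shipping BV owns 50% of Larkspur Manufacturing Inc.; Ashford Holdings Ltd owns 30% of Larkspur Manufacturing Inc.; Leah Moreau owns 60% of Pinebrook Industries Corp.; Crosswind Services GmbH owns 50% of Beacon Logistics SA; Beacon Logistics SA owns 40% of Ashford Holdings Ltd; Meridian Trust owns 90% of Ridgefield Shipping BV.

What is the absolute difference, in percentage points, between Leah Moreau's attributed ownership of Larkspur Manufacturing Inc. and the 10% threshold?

14.3

Chain via Pinebrook Industries Corp. → Meridian Trust → Ridgefield Shipping BV (R2): 60% × 80% × 90% × 50% = 21.6% of Larkspur Manufacturing Inc.
Chain via Crosswind Services GmbH → Beacon Logistics SA → Ashford Holdings Ltd (R2): 45% × 50% × 40% × 30% = 2.7% of Larkspur Manufacturing Inc.
Aggregating (R1): 21.6% + 2.7% = 24.3%.
24.3% exceeds the 10% threshold by 14.3 percentage points.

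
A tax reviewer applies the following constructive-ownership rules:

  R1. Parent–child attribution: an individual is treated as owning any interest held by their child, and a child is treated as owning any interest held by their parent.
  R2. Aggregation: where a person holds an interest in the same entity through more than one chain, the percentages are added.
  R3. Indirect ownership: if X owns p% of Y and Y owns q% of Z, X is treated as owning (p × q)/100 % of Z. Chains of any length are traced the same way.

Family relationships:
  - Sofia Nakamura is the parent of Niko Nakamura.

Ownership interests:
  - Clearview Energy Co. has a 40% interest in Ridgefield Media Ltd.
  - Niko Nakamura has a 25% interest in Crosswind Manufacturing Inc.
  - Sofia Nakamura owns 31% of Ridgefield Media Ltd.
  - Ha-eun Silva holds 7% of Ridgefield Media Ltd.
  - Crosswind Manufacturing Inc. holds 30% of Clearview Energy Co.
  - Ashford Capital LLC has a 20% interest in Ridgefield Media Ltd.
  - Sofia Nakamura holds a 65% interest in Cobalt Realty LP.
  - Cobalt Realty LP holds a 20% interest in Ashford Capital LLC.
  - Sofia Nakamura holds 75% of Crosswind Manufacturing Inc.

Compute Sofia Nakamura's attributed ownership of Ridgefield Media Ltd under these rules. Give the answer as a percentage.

45.6%

By parent–child attribution (R1), Sofia Nakamura is treated as also owning Niko Nakamura's interest in Crosswind Manufacturing Inc, giving 75% + 25% = 100%.
Chain via Crosswind Manufacturing Inc. → Clearview Energy Co. (R3): 100% × 30% × 40% = 12% of Ridgefield Media Ltd.
Chain via Cobalt Realty LP → Ashford Capital LLC (R3): 65% × 20% × 20% = 2.6% of Ridgefield Media Ltd.
Direct interest in Ridgefield Media Ltd: 31%.
Aggregating (R2): 12% + 2.6% + 31% = 45.6%.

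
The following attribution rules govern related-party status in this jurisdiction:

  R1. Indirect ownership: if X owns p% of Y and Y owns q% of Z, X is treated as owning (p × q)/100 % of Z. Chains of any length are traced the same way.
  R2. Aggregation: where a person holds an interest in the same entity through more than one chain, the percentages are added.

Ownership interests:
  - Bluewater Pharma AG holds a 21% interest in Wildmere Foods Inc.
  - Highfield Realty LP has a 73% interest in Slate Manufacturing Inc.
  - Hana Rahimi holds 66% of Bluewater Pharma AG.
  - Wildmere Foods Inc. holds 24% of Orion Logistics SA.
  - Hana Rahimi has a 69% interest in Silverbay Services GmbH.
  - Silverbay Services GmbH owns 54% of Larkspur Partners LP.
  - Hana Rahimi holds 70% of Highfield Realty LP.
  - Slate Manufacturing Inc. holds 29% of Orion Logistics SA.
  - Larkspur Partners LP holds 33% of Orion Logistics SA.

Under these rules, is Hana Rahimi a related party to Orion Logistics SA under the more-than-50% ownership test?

No

Chain via Bluewater Pharma AG → Wildmere Foods Inc. (R1): 66% × 21% × 24% = 3.3264% of Orion Logistics SA.
Chain via Highfield Realty LP → Slate Manufacturing Inc. (R1): 70% × 73% × 29% = 14.819% of Orion Logistics SA.
Chain via Silverbay Services GmbH → Larkspur Partners LP (R1): 69% × 54% × 33% = 12.2958% of Orion Logistics SA.
Aggregating (R2): 3.3264% + 14.819% + 12.2958% = 30.4412%.
30.4412% does not exceed the 50% threshold, so Hana is not a related party to Orion Logistics SA.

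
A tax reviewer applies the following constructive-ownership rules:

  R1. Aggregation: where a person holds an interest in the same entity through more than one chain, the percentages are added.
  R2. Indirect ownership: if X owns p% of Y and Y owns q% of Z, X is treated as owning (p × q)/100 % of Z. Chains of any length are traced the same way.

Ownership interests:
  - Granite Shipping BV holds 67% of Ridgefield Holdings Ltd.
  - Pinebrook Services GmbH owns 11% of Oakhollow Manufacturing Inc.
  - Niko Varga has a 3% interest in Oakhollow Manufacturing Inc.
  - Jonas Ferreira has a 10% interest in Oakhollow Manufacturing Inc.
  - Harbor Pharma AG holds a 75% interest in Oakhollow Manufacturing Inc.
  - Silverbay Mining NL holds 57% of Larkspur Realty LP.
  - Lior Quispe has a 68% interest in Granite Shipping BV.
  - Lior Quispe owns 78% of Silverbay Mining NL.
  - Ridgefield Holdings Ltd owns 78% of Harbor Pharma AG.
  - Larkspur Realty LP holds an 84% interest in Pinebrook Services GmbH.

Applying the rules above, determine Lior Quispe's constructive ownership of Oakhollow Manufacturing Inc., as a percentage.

Chain via Granite Shipping BV → Ridgefield Holdings Ltd → Harbor Pharma AG (R2): 68% × 67% × 78% × 75% = 26.6526% of Oakhollow Manufacturing Inc.
Chain via Silverbay Mining NL → Larkspur Realty LP → Pinebrook Services GmbH (R2): 78% × 57% × 84% × 11% = 4.108104% of Oakhollow Manufacturing Inc.
Aggregating (R1): 26.6526% + 4.108104% = 30.760704%.

30.760704%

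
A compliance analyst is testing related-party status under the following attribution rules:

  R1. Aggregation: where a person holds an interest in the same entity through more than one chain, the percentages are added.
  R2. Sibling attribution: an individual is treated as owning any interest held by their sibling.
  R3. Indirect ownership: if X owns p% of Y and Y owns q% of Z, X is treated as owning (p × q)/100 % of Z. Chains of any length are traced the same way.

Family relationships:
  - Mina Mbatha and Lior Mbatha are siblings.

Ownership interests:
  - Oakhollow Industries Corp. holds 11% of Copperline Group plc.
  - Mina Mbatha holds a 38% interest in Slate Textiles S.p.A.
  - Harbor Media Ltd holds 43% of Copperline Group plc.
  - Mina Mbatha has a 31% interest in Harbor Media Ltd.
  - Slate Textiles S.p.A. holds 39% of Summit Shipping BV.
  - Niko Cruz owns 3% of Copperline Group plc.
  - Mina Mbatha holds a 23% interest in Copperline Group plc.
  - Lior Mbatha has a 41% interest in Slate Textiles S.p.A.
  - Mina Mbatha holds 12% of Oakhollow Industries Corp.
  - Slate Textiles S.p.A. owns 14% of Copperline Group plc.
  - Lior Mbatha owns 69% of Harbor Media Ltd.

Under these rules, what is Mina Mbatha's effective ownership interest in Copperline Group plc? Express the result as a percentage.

By sibling attribution (R2), Mina Mbatha is treated as also owning Lior Mbatha's interest in Harbor Media Ltd, giving 31% + 69% = 100%.
By sibling attribution (R2), Mina Mbatha is treated as also owning Lior Mbatha's interest in Slate Textiles S.p.A, giving 38% + 41% = 79%.
Chain via Oakhollow Industries Corp. (R3): 12% × 11% = 1.32% of Copperline Group plc.
Chain via Harbor Media Ltd (R3): 100% × 43% = 43% of Copperline Group plc.
Chain via Slate Textiles S.p.A. (R3): 79% × 14% = 11.06% of Copperline Group plc.
Direct interest in Copperline Group plc: 23%.
Aggregating (R1): 1.32% + 43% + 11.06% + 23% = 78.38%.

78.38%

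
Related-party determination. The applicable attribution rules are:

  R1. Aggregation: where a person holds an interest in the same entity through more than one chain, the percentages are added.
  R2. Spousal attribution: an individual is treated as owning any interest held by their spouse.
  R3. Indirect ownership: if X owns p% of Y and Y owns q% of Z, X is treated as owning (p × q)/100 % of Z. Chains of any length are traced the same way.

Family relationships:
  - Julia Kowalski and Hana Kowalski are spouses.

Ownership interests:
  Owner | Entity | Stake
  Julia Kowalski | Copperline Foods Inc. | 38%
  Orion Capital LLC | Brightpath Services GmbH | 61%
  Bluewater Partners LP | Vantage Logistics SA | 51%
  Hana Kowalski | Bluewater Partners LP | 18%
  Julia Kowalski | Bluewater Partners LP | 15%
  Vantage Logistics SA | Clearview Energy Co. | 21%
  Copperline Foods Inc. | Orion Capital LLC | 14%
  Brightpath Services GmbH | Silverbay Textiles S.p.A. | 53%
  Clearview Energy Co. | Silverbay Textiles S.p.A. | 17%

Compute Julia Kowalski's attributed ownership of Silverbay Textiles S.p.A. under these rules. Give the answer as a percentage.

2.320787%

By spousal attribution (R2), Julia Kowalski is treated as also owning Hana Kowalski's interest in Bluewater Partners LP, giving 15% + 18% = 33%.
Chain via Bluewater Partners LP → Vantage Logistics SA → Clearview Energy Co. (R3): 33% × 51% × 21% × 17% = 0.600831% of Silverbay Textiles S.p.A.
Chain via Copperline Foods Inc. → Orion Capital LLC → Brightpath Services GmbH (R3): 38% × 14% × 61% × 53% = 1.719956% of Silverbay Textiles S.p.A.
Aggregating (R1): 0.600831% + 1.719956% = 2.320787%.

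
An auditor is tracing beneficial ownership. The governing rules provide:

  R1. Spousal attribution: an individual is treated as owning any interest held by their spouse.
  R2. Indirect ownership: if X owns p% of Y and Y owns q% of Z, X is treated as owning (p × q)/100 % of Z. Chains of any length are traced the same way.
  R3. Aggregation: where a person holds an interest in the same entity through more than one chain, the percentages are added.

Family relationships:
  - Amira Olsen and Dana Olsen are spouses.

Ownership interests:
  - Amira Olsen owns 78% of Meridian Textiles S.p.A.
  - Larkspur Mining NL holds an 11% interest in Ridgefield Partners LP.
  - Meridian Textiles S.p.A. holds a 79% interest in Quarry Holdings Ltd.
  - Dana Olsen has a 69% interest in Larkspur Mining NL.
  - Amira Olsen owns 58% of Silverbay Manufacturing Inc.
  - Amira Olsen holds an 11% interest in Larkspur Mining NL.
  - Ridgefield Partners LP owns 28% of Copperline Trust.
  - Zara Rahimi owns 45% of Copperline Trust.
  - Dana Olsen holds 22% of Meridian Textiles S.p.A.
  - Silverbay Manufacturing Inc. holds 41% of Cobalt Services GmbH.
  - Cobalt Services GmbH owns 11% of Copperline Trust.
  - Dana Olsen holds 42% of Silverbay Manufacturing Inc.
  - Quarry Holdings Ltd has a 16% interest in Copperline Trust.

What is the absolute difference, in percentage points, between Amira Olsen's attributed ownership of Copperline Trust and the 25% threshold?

By spousal attribution (R1), Amira Olsen is treated as also owning Dana Olsen's interest in Silverbay Manufacturing Inc, giving 58% + 42% = 100%.
By spousal attribution (R1), Amira Olsen is treated as also owning Dana Olsen's interest in Meridian Textiles S.p.A, giving 78% + 22% = 100%.
By spousal attribution (R1), Amira Olsen is treated as also owning Dana Olsen's interest in Larkspur Mining NL, giving 11% + 69% = 80%.
Chain via Silverbay Manufacturing Inc. → Cobalt Services GmbH (R2): 100% × 41% × 11% = 4.51% of Copperline Trust.
Chain via Meridian Textiles S.p.A. → Quarry Holdings Ltd (R2): 100% × 79% × 16% = 12.64% of Copperline Trust.
Chain via Larkspur Mining NL → Ridgefield Partners LP (R2): 80% × 11% × 28% = 2.464% of Copperline Trust.
Aggregating (R3): 4.51% + 12.64% + 2.464% = 19.614%.
19.614% falls short of the 25% threshold by 5.386 percentage points.

5.386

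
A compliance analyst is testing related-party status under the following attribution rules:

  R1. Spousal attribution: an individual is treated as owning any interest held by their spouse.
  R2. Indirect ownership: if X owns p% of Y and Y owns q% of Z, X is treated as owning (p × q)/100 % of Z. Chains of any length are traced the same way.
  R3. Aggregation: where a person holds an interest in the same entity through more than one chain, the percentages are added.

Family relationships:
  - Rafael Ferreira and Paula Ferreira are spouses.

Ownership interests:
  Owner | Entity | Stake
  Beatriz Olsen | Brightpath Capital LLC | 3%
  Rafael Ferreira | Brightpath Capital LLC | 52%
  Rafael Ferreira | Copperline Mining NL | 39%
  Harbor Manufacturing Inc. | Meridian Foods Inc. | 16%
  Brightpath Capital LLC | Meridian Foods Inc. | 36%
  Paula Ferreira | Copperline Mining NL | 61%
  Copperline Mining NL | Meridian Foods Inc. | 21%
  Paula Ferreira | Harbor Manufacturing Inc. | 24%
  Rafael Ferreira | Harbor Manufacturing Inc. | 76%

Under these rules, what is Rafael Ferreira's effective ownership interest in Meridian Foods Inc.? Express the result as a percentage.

By spousal attribution (R1), Rafael Ferreira is treated as also owning Paula Ferreira's interest in Harbor Manufacturing Inc, giving 76% + 24% = 100%.
By spousal attribution (R1), Rafael Ferreira is treated as also owning Paula Ferreira's interest in Copperline Mining NL, giving 39% + 61% = 100%.
Chain via Harbor Manufacturing Inc. (R2): 100% × 16% = 16% of Meridian Foods Inc.
Chain via Brightpath Capital LLC (R2): 52% × 36% = 18.72% of Meridian Foods Inc.
Chain via Copperline Mining NL (R2): 100% × 21% = 21% of Meridian Foods Inc.
Aggregating (R3): 16% + 18.72% + 21% = 55.72%.

55.72%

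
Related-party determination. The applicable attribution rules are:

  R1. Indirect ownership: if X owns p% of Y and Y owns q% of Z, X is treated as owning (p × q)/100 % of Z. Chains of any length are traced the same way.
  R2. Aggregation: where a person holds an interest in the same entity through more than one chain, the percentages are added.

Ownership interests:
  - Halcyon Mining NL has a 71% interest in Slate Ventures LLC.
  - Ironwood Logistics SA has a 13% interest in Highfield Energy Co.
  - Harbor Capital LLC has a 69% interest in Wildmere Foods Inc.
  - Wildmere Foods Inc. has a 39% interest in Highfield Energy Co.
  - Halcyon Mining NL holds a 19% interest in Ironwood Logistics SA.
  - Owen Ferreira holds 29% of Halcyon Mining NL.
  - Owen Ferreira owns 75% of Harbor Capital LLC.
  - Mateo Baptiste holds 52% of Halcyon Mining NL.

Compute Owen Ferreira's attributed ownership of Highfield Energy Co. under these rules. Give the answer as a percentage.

20.8988%

Chain via Halcyon Mining NL → Ironwood Logistics SA (R1): 29% × 19% × 13% = 0.7163% of Highfield Energy Co.
Chain via Harbor Capital LLC → Wildmere Foods Inc. (R1): 75% × 69% × 39% = 20.1825% of Highfield Energy Co.
Aggregating (R2): 0.7163% + 20.1825% = 20.8988%.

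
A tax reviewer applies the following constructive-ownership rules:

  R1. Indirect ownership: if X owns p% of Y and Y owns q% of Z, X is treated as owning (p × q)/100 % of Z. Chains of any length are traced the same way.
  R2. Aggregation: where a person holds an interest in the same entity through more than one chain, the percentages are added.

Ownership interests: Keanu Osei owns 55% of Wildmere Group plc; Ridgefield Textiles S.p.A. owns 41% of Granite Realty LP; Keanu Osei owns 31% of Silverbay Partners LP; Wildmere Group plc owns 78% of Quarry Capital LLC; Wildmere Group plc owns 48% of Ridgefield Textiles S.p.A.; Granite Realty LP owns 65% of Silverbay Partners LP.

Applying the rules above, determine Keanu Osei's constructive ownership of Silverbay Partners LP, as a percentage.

38.0356%

Chain via Wildmere Group plc → Ridgefield Textiles S.p.A. → Granite Realty LP (R1): 55% × 48% × 41% × 65% = 7.0356% of Silverbay Partners LP.
Direct interest in Silverbay Partners LP: 31%.
Aggregating (R2): 7.0356% + 31% = 38.0356%.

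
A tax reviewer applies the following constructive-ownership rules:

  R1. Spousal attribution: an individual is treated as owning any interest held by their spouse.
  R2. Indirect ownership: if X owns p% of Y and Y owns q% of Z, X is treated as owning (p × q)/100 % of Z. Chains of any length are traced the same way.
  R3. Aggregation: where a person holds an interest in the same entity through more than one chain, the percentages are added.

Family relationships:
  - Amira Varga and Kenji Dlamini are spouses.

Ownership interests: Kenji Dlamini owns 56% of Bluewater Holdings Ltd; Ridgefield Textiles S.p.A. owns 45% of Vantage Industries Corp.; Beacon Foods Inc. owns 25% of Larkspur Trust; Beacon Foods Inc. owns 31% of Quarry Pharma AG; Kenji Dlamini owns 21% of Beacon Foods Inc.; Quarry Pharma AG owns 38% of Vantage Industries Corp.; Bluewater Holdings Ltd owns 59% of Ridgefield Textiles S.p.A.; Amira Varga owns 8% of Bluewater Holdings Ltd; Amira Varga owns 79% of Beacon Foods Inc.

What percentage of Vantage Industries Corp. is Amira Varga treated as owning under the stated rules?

By spousal attribution (R1), Amira Varga is treated as also owning Kenji Dlamini's interest in Bluewater Holdings Ltd, giving 8% + 56% = 64%.
By spousal attribution (R1), Amira Varga is treated as also owning Kenji Dlamini's interest in Beacon Foods Inc, giving 79% + 21% = 100%.
Chain via Bluewater Holdings Ltd → Ridgefield Textiles S.p.A. (R2): 64% × 59% × 45% = 16.992% of Vantage Industries Corp.
Chain via Beacon Foods Inc. → Quarry Pharma AG (R2): 100% × 31% × 38% = 11.78% of Vantage Industries Corp.
Aggregating (R3): 16.992% + 11.78% = 28.772%.

28.772%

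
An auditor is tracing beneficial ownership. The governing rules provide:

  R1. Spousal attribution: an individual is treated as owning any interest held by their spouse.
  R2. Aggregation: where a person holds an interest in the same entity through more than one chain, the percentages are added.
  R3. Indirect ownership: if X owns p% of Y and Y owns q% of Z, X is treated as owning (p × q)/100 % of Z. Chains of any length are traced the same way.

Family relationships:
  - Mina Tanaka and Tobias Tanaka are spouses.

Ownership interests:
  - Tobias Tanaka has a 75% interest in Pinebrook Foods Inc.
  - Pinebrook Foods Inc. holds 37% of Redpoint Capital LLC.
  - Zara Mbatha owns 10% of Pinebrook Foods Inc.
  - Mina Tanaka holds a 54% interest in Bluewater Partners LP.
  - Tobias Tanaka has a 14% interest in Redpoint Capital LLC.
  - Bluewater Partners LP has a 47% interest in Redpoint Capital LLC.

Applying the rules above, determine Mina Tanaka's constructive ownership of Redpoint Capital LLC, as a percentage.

By spousal attribution (R1), Mina Tanaka is treated as owning Tobias Tanaka's 75% interest in Pinebrook Foods Inc.
By spousal attribution (R1), Mina Tanaka is treated as owning Tobias Tanaka's 14% interest in Redpoint Capital LLC.
Chain via Bluewater Partners LP (R3): 54% × 47% = 25.38% of Redpoint Capital LLC.
Chain via Pinebrook Foods Inc. (R3): 75% × 37% = 27.75% of Redpoint Capital LLC.
Direct interest in Redpoint Capital LLC: 14%.
Aggregating (R2): 25.38% + 27.75% + 14% = 67.13%.

67.13%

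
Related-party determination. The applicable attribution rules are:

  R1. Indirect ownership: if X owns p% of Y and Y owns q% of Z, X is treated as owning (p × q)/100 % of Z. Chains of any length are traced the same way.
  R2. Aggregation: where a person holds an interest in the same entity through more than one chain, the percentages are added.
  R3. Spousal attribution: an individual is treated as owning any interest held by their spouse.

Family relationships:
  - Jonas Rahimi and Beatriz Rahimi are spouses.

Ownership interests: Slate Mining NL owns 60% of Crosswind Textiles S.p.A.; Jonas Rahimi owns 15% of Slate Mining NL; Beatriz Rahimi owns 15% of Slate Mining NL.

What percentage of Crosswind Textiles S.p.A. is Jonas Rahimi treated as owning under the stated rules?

18%

By spousal attribution (R3), Jonas Rahimi is treated as also owning Beatriz Rahimi's interest in Slate Mining NL, giving 15% + 15% = 30%.
Chain via Slate Mining NL (R1): 30% × 60% = 18% of Crosswind Textiles S.p.A.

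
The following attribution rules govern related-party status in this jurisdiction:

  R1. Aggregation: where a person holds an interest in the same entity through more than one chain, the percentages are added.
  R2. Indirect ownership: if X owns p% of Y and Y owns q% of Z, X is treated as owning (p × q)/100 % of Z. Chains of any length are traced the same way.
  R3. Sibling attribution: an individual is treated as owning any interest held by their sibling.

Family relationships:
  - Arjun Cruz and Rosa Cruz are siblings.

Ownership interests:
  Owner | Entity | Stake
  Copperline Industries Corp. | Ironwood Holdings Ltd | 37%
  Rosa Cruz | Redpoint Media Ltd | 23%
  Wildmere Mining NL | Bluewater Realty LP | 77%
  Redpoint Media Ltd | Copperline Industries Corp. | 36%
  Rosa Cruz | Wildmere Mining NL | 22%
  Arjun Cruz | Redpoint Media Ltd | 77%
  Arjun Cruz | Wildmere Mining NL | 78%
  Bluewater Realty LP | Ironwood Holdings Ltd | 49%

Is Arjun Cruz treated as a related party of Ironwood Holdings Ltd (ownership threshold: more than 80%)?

By sibling attribution (R3), Arjun Cruz is treated as also owning Rosa Cruz's interest in Wildmere Mining NL, giving 78% + 22% = 100%.
By sibling attribution (R3), Arjun Cruz is treated as also owning Rosa Cruz's interest in Redpoint Media Ltd, giving 77% + 23% = 100%.
Chain via Wildmere Mining NL → Bluewater Realty LP (R2): 100% × 77% × 49% = 37.73% of Ironwood Holdings Ltd.
Chain via Redpoint Media Ltd → Copperline Industries Corp. (R2): 100% × 36% × 37% = 13.32% of Ironwood Holdings Ltd.
Aggregating (R1): 37.73% + 13.32% = 51.05%.
51.05% does not exceed the 80% threshold, so Arjun is not a related party to Ironwood Holdings Ltd.

No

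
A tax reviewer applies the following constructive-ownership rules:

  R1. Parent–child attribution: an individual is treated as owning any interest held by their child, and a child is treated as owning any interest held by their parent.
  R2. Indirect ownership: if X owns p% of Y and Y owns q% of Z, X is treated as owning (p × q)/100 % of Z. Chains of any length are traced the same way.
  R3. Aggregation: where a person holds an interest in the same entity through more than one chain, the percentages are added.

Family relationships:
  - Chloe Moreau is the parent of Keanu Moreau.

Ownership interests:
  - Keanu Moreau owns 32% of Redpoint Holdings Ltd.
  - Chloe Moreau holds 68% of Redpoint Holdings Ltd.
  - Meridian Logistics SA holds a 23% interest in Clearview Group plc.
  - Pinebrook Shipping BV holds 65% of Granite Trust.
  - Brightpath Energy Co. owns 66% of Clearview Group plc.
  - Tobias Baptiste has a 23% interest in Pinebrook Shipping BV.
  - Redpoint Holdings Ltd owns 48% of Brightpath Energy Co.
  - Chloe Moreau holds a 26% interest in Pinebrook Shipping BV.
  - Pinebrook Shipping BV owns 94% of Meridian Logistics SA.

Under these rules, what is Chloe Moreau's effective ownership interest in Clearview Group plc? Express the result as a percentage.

By parent–child attribution (R1), Chloe Moreau is treated as also owning Keanu Moreau's interest in Redpoint Holdings Ltd, giving 68% + 32% = 100%.
Chain via Redpoint Holdings Ltd → Brightpath Energy Co. (R2): 100% × 48% × 66% = 31.68% of Clearview Group plc.
Chain via Pinebrook Shipping BV → Meridian Logistics SA (R2): 26% × 94% × 23% = 5.6212% of Clearview Group plc.
Aggregating (R3): 31.68% + 5.6212% = 37.3012%.

37.3012%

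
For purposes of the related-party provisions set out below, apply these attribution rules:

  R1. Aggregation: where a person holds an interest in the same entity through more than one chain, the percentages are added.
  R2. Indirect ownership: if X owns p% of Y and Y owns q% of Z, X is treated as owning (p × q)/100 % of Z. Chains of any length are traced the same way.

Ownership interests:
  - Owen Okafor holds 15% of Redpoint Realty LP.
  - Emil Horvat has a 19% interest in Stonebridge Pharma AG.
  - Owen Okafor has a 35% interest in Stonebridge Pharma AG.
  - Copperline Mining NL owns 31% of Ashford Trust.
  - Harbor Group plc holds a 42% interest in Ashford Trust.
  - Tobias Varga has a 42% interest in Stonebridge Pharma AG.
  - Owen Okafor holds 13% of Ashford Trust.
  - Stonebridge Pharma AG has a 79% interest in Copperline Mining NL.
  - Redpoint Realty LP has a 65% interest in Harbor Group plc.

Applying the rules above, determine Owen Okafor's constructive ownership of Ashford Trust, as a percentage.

25.6665%

Chain via Stonebridge Pharma AG → Copperline Mining NL (R2): 35% × 79% × 31% = 8.5715% of Ashford Trust.
Chain via Redpoint Realty LP → Harbor Group plc (R2): 15% × 65% × 42% = 4.095% of Ashford Trust.
Direct interest in Ashford Trust: 13%.
Aggregating (R1): 8.5715% + 4.095% + 13% = 25.6665%.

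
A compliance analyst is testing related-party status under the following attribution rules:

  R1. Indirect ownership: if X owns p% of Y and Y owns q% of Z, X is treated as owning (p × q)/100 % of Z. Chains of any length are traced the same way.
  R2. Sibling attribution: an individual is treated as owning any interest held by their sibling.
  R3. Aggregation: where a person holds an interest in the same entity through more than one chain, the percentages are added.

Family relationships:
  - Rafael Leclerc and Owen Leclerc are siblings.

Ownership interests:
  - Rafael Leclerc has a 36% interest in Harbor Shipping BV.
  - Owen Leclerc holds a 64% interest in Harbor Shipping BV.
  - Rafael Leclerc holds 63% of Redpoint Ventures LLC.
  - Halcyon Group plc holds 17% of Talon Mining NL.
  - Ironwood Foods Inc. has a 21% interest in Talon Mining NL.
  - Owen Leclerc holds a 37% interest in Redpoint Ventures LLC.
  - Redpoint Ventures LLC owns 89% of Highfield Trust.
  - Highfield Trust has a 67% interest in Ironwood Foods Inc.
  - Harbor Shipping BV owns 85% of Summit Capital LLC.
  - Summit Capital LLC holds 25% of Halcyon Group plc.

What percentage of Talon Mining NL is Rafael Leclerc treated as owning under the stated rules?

16.1348%

By sibling attribution (R2), Rafael Leclerc is treated as also owning Owen Leclerc's interest in Redpoint Ventures LLC, giving 63% + 37% = 100%.
By sibling attribution (R2), Rafael Leclerc is treated as also owning Owen Leclerc's interest in Harbor Shipping BV, giving 36% + 64% = 100%.
Chain via Redpoint Ventures LLC → Highfield Trust → Ironwood Foods Inc. (R1): 100% × 89% × 67% × 21% = 12.5223% of Talon Mining NL.
Chain via Harbor Shipping BV → Summit Capital LLC → Halcyon Group plc (R1): 100% × 85% × 25% × 17% = 3.6125% of Talon Mining NL.
Aggregating (R3): 12.5223% + 3.6125% = 16.1348%.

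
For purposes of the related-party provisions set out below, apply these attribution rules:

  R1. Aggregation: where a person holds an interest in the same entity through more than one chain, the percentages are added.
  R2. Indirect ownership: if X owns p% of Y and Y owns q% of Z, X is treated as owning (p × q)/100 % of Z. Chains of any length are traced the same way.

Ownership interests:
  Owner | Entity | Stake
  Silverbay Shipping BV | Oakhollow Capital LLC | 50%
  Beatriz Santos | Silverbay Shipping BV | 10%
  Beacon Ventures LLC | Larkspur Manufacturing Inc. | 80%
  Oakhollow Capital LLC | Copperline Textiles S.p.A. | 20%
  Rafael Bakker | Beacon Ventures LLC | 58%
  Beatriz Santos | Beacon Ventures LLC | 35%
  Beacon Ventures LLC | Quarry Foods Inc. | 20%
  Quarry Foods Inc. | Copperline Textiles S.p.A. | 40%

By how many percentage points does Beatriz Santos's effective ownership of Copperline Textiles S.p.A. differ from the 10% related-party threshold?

6.2

Chain via Silverbay Shipping BV → Oakhollow Capital LLC (R2): 10% × 50% × 20% = 1% of Copperline Textiles S.p.A.
Chain via Beacon Ventures LLC → Quarry Foods Inc. (R2): 35% × 20% × 40% = 2.8% of Copperline Textiles S.p.A.
Aggregating (R1): 1% + 2.8% = 3.8%.
3.8% falls short of the 10% threshold by 6.2 percentage points.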